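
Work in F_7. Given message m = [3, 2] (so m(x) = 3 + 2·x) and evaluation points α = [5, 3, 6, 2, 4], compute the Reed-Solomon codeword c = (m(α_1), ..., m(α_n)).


c = [6, 2, 1, 0, 4]

Message polynomial: m(x) = 3 + 2·x (mod 7).
For each evaluation point α_i, compute m(α_i) mod 7:
  α_1 = 5: Horner steps 2 → 6, so m(5) = 6.
  α_2 = 3: Horner steps 2 → 2, so m(3) = 2.
  α_3 = 6: Horner steps 2 → 1, so m(6) = 1.
  α_4 = 2: Horner steps 2 → 0, so m(2) = 0.
  α_5 = 4: Horner steps 2 → 4, so m(4) = 4.
Codeword c = [6, 2, 1, 0, 4] ∈ F_7^5.


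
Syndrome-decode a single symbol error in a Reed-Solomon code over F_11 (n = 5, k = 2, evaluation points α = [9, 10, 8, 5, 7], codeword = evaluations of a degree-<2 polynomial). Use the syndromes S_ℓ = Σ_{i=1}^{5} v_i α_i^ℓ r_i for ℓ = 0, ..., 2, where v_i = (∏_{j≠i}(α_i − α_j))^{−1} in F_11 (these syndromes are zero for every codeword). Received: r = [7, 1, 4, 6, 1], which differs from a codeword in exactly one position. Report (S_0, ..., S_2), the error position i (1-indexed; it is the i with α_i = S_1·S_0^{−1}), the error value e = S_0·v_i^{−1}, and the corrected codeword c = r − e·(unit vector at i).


S = (3, 8, 3), error at position 2, error magnitude e = 2, c = [7, 10, 4, 6, 1].

Step 1: column multipliers v_i = (∏_{j≠i}(α_i − α_j))^{−1} mod 11.
  i = 1 (α = 9): (9−10)(9−8)(9−5)(9−7) = (−1)·1·4·2 = −8 ≡ 3, so v_1 = 3^{−1} = 4 (mod 11).
  i = 2 (α = 10): (10−9)(10−8)(10−5)(10−7) = 1·2·5·3 = 30 ≡ 8, so v_2 = 8^{−1} = 7 (mod 11).
  i = 3 (α = 8): (8−9)(8−10)(8−5)(8−7) = (−1)·(−2)·3·1 = 6 ≡ 6, so v_3 = 6^{−1} = 2 (mod 11).
  i = 4 (α = 5): (5−9)(5−10)(5−8)(5−7) = (−4)·(−5)·(−3)·(−2) = 120 ≡ 10, so v_4 = 10^{−1} = 10 (mod 11).
  i = 5 (α = 7): (7−9)(7−10)(7−8)(7−5) = (−2)·(−3)·(−1)·2 = −12 ≡ 10, so v_5 = 10^{−1} = 10 (mod 11).
  v = [4, 7, 2, 10, 10].
Step 2: syndromes of r = [7, 1, 4, 6, 1] (all sums mod 11).
  S_0 = Σ v_i r_i = 4·7 + 7·1 + 2·4 + 10·6 + 10·1 = 113 ≡ 3.
  S_1 = Σ v_i α_i r_i = 4·9·7 + 7·10·1 + 2·8·4 + 10·5·6 + 10·7·1 = 756 ≡ 8.
  α_i^2 mod 11 = [4, 1, 9, 3, 5].
  S_2 = Σ v_i α_i^2 r_i = 4·4·7 + 7·1·1 + 2·9·4 + 10·3·6 + 10·5·1 = 421 ≡ 3.
  S = (3, 8, 3) ≠ 0, so r is not a codeword (an error is present).
Step 3: locate the error. For a single error e at position i, S_ℓ = v_i·e·α_i^ℓ, so α_err = S_1/S_0.
  S_0^{−1} = 3^{−1} = 4 (mod 11), so α_err = 8·4 = 32 ≡ 10 = α_2. Error position i = 2.
  Consistency check: S_2/S_1 = 3·7 = 21 ≡ 10 = α_err ✓ (single-error assumption holds).
Step 4: error magnitude e = S_0/v_2 = S_0·∏_{j≠2}(α_2 − α_j) = 3·8 = 24 ≡ 2 (mod 11).
Step 5: correct position 2: c_2 = r_2 − e = 1 − 2 ≡ 10 (mod 11). Hence c = [7, 10, 4, 6, 1].
  Check: interpolating c through the α_i gives m(x) = 2 + 3·x (degree < 2) with m(α_i) = c_i for every i, so c is indeed a codeword.


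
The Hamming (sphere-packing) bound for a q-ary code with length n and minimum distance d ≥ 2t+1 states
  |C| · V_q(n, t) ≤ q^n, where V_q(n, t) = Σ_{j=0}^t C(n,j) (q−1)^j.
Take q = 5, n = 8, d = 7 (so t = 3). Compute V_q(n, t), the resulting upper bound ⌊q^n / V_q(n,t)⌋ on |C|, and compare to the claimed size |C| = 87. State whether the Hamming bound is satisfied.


V_q(n, t) = 4065, q^n = 390625, Hamming bound = 96, |C| = 87 ≤ bound (satisfied).

Step 1: Compute V_q(n, t) = Σ_{j=0}^3 C(n, j) (q−1)^j.
  j = 0: C(8,0)·(4)^0 = 1·1 = 1.
  j = 1: C(8,1)·(4)^1 = 8·4 = 32.
  j = 2: C(8,2)·(4)^2 = 28·16 = 448.
  j = 3: C(8,3)·(4)^3 = 56·64 = 3584.
  V_q(n, t) = 1 + 32 + 448 + 3584 = 4065.
Step 2: q^n = 5^8 = 390625.
Step 3: Hamming bound ⌊q^n / V_q(n,t)⌋ = ⌊390625/4065⌋ = 96.
Step 4: Compare |C| = 87 to 96: satisfied.
The claimed |C| lies below the Hamming bound.


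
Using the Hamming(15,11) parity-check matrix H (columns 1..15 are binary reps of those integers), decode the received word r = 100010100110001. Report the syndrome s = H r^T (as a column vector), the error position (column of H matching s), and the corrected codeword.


s = (1, 1, 0, 1)^T, error position = 13, corrected codeword c = 100010100110101

Compute s = H r^T mod 2 one row at a time:
  s_1 = 0 + 0 + 1 + 1 + 0 + 0 + 0 + 1 = 3 ≡ 1 (mod 2).
  s_2 = 0 + 1 + 0 + 1 + 0 + 0 + 0 + 1 = 3 ≡ 1 (mod 2).
  s_3 = 0 + 0 + 0 + 1 + 1 + 1 + 0 + 1 = 4 ≡ 0 (mod 2).
  s_4 = 1 + 0 + 1 + 1 + 0 + 1 + 0 + 1 = 5 ≡ 1 (mod 2).
s = (1, 1, 0, 1)^T — this equals column 13 of H (binary 1101), so error is at position 13.
Correct: flip bit 13 of r = 100010100110001 to get c = 100010100110101.


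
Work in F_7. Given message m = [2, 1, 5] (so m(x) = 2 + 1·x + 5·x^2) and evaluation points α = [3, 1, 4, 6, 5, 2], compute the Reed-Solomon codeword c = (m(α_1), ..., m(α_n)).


c = [1, 1, 2, 6, 6, 3]

Message polynomial: m(x) = 2 + 1·x + 5·x^2 (mod 7).
For each evaluation point α_i, compute m(α_i) mod 7:
  α_1 = 3: Horner steps 5 → 2 → 1, so m(3) = 1.
  α_2 = 1: Horner steps 5 → 6 → 1, so m(1) = 1.
  α_3 = 4: Horner steps 5 → 0 → 2, so m(4) = 2.
  α_4 = 6: Horner steps 5 → 3 → 6, so m(6) = 6.
  α_5 = 5: Horner steps 5 → 5 → 6, so m(5) = 6.
  α_6 = 2: Horner steps 5 → 4 → 3, so m(2) = 3.
Codeword c = [1, 1, 2, 6, 6, 3] ∈ F_7^6.


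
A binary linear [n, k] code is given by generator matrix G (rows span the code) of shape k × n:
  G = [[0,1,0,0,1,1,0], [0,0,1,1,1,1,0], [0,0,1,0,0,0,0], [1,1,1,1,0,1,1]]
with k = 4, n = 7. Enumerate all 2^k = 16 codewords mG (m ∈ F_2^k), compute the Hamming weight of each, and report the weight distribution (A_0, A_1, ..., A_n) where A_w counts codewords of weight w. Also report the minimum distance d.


Weight distribution: A_0 = 1, A_1 = 1, A_2 = 1, A_3 = 4, A_4 = 5, A_5 = 3, A_6 = 1. Minimum distance d = 1.

Enumerate all 2^4 = 16 messages m ∈ F_2^4.
For each, compute codeword c = mG in F_2^7, then tally its weight.
  m = 0000 → c = 0000000, weight = 0.
  m = 1000 → c = 0100110, weight = 3.
  m = 0100 → c = 0011110, weight = 4.
  m = 1100 → c = 0111000, weight = 3.
  m = 0010 → c = 0010000, weight = 1.
  m = 1010 → c = 0110110, weight = 4.
  m = 0110 → c = 0001110, weight = 3.
  m = 1110 → c = 0101000, weight = 2.
  m = 0001 → c = 1111011, weight = 6.
  m = 1001 → c = 1011101, weight = 5.
  m = 0101 → c = 1100101, weight = 4.
  m = 1101 → c = 1000011, weight = 3.
  m = 0011 → c = 1101011, weight = 5.
  m = 1011 → c = 1001101, weight = 4.
  m = 0111 → c = 1110101, weight = 5.
  m = 1111 → c = 1010011, weight = 4.
Tally weights:
  weight 0: 1 codewords.
  weight 1: 1 codewords.
  weight 2: 1 codewords.
  weight 3: 4 codewords.
  weight 4: 5 codewords.
  weight 5: 3 codewords.
  weight 6: 1 codewords.
Minimum distance d = smallest w > 0 with A_w > 0 = 1.
Sanity: Σ A_w = 16 = 2^4 = 16 ✓.


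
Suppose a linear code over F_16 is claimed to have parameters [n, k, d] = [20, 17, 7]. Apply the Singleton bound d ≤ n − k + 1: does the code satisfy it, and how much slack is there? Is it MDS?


Singleton RHS = n − k + 1 = 4, slack = -3, bound violated (no such code; not MDS).

Singleton bound: d ≤ n − k + 1.
Here n = 20, k = 17, so n − k + 1 = 4.
Given d = 7, check d ≤ 4: NO.
Slack = (n − k + 1) − d = -3.
The slack is negative: d = 7 exceeds n − k + 1 = 4 by 3, so the Singleton bound is violated and no linear [20, 17, 7]_16 code can exist. In particular it is not MDS (MDS requires d = n − k + 1 exactly).
Description: the claimed parameters are [20, 17, 7]_16; such a code would be impossible (violates the Singleton bound).


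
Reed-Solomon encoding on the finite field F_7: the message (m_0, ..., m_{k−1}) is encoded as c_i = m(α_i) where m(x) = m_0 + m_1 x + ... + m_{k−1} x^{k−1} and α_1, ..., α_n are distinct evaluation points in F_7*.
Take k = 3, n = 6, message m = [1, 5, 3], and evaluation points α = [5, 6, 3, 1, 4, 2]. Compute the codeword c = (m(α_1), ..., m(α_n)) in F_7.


c = [3, 6, 1, 2, 6, 2]

Message polynomial: m(x) = 1 + 5·x + 3·x^2 (mod 7).
For each evaluation point α_i, compute m(α_i) mod 7:
  α_1 = 5: Horner steps 3 → 6 → 3, so m(5) = 3.
  α_2 = 6: Horner steps 3 → 2 → 6, so m(6) = 6.
  α_3 = 3: Horner steps 3 → 0 → 1, so m(3) = 1.
  α_4 = 1: Horner steps 3 → 1 → 2, so m(1) = 2.
  α_5 = 4: Horner steps 3 → 3 → 6, so m(4) = 6.
  α_6 = 2: Horner steps 3 → 4 → 2, so m(2) = 2.
Codeword c = [3, 6, 1, 2, 6, 2] ∈ F_7^6.


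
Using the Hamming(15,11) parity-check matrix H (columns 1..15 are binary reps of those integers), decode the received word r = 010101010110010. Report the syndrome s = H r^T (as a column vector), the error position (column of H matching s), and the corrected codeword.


s = (0, 1, 1, 1)^T, error position = 7, corrected codeword c = 010101110110010

Compute s = H r^T mod 2 one row at a time:
  s_1 = 1 + 0 + 1 + 1 + 0 + 0 + 1 + 0 = 4 ≡ 0 (mod 2).
  s_2 = 1 + 0 + 1 + 0 + 0 + 0 + 1 + 0 = 3 ≡ 1 (mod 2).
  s_3 = 1 + 0 + 1 + 0 + 1 + 1 + 1 + 0 = 5 ≡ 1 (mod 2).
  s_4 = 0 + 0 + 0 + 0 + 0 + 1 + 0 + 0 = 1 ≡ 1 (mod 2).
s = (0, 1, 1, 1)^T — this equals column 7 of H (binary 0111), so error is at position 7.
Correct: flip bit 7 of r = 010101010110010 to get c = 010101110110010.


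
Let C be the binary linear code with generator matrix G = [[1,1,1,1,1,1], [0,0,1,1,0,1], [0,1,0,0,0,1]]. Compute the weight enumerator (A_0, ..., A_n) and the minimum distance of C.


Weight distribution: A_0 = 1, A_2 = 1, A_3 = 4, A_4 = 1, A_6 = 1. Minimum distance d = 2.

Enumerate all 2^3 = 8 messages m ∈ F_2^3.
For each, compute codeword c = mG in F_2^6, then tally its weight.
  m = 000 → c = 000000, weight = 0.
  m = 100 → c = 111111, weight = 6.
  m = 010 → c = 001101, weight = 3.
  m = 110 → c = 110010, weight = 3.
  m = 001 → c = 010001, weight = 2.
  m = 101 → c = 101110, weight = 4.
  m = 011 → c = 011100, weight = 3.
  m = 111 → c = 100011, weight = 3.
Tally weights:
  weight 0: 1 codewords.
  weight 2: 1 codewords.
  weight 3: 4 codewords.
  weight 4: 1 codewords.
  weight 6: 1 codewords.
Minimum distance d = smallest w > 0 with A_w > 0 = 2.
Sanity: Σ A_w = 8 = 2^3 = 8 ✓.


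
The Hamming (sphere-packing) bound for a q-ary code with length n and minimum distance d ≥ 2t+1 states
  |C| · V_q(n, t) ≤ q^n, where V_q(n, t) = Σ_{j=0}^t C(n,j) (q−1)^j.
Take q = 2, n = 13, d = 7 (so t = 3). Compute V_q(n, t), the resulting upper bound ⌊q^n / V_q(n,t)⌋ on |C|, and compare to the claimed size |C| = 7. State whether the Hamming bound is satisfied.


V_q(n, t) = 378, q^n = 8192, Hamming bound = 21, |C| = 7 ≤ bound (satisfied).

Step 1: Compute V_q(n, t) = Σ_{j=0}^3 C(n, j) (q−1)^j.
  j = 0: C(13,0)·(1)^0 = 1·1 = 1.
  j = 1: C(13,1)·(1)^1 = 13·1 = 13.
  j = 2: C(13,2)·(1)^2 = 78·1 = 78.
  j = 3: C(13,3)·(1)^3 = 286·1 = 286.
  V_q(n, t) = 1 + 13 + 78 + 286 = 378.
Step 2: q^n = 2^13 = 8192.
Step 3: Hamming bound ⌊q^n / V_q(n,t)⌋ = ⌊8192/378⌋ = 21.
Step 4: Compare |C| = 7 to 21: satisfied.
The claimed |C| lies below the Hamming bound.


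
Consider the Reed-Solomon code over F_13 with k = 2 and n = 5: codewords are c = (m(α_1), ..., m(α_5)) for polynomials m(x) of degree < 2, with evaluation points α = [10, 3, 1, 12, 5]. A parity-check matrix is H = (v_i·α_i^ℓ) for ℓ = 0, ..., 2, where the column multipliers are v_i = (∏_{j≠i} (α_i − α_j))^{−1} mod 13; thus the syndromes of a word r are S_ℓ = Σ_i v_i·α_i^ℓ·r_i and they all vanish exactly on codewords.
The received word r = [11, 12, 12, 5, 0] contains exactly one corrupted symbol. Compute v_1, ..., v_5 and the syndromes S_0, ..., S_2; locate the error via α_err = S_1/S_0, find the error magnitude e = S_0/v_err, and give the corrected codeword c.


S = (4, 12, 10), error at position 2, error magnitude e = 6, c = [11, 6, 12, 5, 0].

Step 1: column multipliers v_i = (∏_{j≠i}(α_i − α_j))^{−1} mod 13.
  i = 1 (α = 10): (10−3)(10−1)(10−12)(10−5) = 7·9·(−2)·5 = −630 ≡ 7, so v_1 = 7^{−1} = 2 (mod 13).
  i = 2 (α = 3): (3−10)(3−1)(3−12)(3−5) = (−7)·2·(−9)·(−2) = −252 ≡ 8, so v_2 = 8^{−1} = 5 (mod 13).
  i = 3 (α = 1): (1−10)(1−3)(1−12)(1−5) = (−9)·(−2)·(−11)·(−4) = 792 ≡ 12, so v_3 = 12^{−1} = 12 (mod 13).
  i = 4 (α = 12): (12−10)(12−3)(12−1)(12−5) = 2·9·11·7 = 1386 ≡ 8, so v_4 = 8^{−1} = 5 (mod 13).
  i = 5 (α = 5): (5−10)(5−3)(5−1)(5−12) = (−5)·2·4·(−7) = 280 ≡ 7, so v_5 = 7^{−1} = 2 (mod 13).
  v = [2, 5, 12, 5, 2].
Step 2: syndromes of r = [11, 12, 12, 5, 0] (all sums mod 13).
  S_0 = Σ v_i r_i = 2·11 + 5·12 + 12·12 + 5·5 + 2·0 = 251 ≡ 4.
  S_1 = Σ v_i α_i r_i = 2·10·11 + 5·3·12 + 12·1·12 + 5·12·5 + 2·5·0 = 844 ≡ 12.
  α_i^2 mod 13 = [9, 9, 1, 1, 12].
  S_2 = Σ v_i α_i^2 r_i = 2·9·11 + 5·9·12 + 12·1·12 + 5·1·5 + 2·12·0 = 907 ≡ 10.
  S = (4, 12, 10) ≠ 0, so r is not a codeword (an error is present).
Step 3: locate the error. For a single error e at position i, S_ℓ = v_i·e·α_i^ℓ, so α_err = S_1/S_0.
  S_0^{−1} = 4^{−1} = 10 (mod 13), so α_err = 12·10 = 120 ≡ 3 = α_2. Error position i = 2.
  Consistency check: S_2/S_1 = 10·12 = 120 ≡ 3 = α_err ✓ (single-error assumption holds).
Step 4: error magnitude e = S_0/v_2 = S_0·∏_{j≠2}(α_2 − α_j) = 4·8 = 32 ≡ 6 (mod 13).
Step 5: correct position 2: c_2 = r_2 − e = 12 − 6 ≡ 6 (mod 13). Hence c = [11, 6, 12, 5, 0].
  Check: interpolating c through the α_i gives m(x) = 2 + 10·x (degree < 2) with m(α_i) = c_i for every i, so c is indeed a codeword.


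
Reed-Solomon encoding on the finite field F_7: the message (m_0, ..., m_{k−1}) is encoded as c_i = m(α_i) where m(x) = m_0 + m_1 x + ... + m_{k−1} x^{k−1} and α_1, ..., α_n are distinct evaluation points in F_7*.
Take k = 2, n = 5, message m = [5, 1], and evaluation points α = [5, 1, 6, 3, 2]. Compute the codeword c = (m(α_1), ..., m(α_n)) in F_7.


c = [3, 6, 4, 1, 0]

Message polynomial: m(x) = 5 + 1·x (mod 7).
For each evaluation point α_i, compute m(α_i) mod 7:
  α_1 = 5: Horner steps 1 → 3, so m(5) = 3.
  α_2 = 1: Horner steps 1 → 6, so m(1) = 6.
  α_3 = 6: Horner steps 1 → 4, so m(6) = 4.
  α_4 = 3: Horner steps 1 → 1, so m(3) = 1.
  α_5 = 2: Horner steps 1 → 0, so m(2) = 0.
Codeword c = [3, 6, 4, 1, 0] ∈ F_7^5.


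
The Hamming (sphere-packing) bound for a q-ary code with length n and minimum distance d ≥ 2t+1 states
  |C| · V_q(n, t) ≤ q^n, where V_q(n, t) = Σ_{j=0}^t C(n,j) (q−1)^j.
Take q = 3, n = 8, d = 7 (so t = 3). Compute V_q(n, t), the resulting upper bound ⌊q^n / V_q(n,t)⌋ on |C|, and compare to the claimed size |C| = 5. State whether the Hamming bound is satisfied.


V_q(n, t) = 577, q^n = 6561, Hamming bound = 11, |C| = 5 ≤ bound (satisfied).

Step 1: Compute V_q(n, t) = Σ_{j=0}^3 C(n, j) (q−1)^j.
  j = 0: C(8,0)·(2)^0 = 1·1 = 1.
  j = 1: C(8,1)·(2)^1 = 8·2 = 16.
  j = 2: C(8,2)·(2)^2 = 28·4 = 112.
  j = 3: C(8,3)·(2)^3 = 56·8 = 448.
  V_q(n, t) = 1 + 16 + 112 + 448 = 577.
Step 2: q^n = 3^8 = 6561.
Step 3: Hamming bound ⌊q^n / V_q(n,t)⌋ = ⌊6561/577⌋ = 11.
Step 4: Compare |C| = 5 to 11: satisfied.
The claimed |C| lies below the Hamming bound.


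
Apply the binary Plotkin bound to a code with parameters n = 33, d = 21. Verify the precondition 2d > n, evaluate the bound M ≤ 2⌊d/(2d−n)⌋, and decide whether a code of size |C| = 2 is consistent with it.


Plotkin bound M ≤ 4; given |C| = 2 ≤ bound (satisfied).

Check applicability: 2d = 42, n = 33.
2d − n = 9 > 0, so Plotkin applies.
Compute d/(2d−n) = 21/9 ≈ 2.3333.
⌊d/(2d−n)⌋ = 2.
Plotkin bound: M ≤ 2·2 = 4.
Given |C| = 2, check: satisfied.
This |C| is below the Plotkin bound.


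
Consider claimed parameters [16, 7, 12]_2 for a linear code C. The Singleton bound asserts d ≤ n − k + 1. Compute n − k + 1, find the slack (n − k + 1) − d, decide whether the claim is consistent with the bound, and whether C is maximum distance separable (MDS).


Singleton RHS = n − k + 1 = 10, slack = -2, bound violated (no such code; not MDS).

Singleton bound: d ≤ n − k + 1.
Here n = 16, k = 7, so n − k + 1 = 10.
Given d = 12, check d ≤ 10: NO.
Slack = (n − k + 1) − d = -2.
The slack is negative: d = 12 exceeds n − k + 1 = 10 by 2, so the Singleton bound is violated and no linear [16, 7, 12]_2 code can exist. In particular it is not MDS (MDS requires d = n − k + 1 exactly).
Description: the claimed parameters are [16, 7, 12]_2; such a code would be impossible (violates the Singleton bound).


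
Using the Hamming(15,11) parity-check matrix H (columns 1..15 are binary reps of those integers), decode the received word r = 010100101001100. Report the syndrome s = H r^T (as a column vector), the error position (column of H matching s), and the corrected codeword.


s = (1, 0, 0, 1)^T, error position = 9, corrected codeword c = 010100100001100

Compute s = H r^T mod 2 one row at a time:
  s_1 = 0 + 1 + 0 + 0 + 1 + 1 + 0 + 0 = 3 ≡ 1 (mod 2).
  s_2 = 1 + 0 + 0 + 1 + 1 + 1 + 0 + 0 = 4 ≡ 0 (mod 2).
  s_3 = 1 + 0 + 0 + 1 + 0 + 0 + 0 + 0 = 2 ≡ 0 (mod 2).
  s_4 = 0 + 0 + 0 + 1 + 1 + 0 + 1 + 0 = 3 ≡ 1 (mod 2).
s = (1, 0, 0, 1)^T — this equals column 9 of H (binary 1001), so error is at position 9.
Correct: flip bit 9 of r = 010100101001100 to get c = 010100100001100.


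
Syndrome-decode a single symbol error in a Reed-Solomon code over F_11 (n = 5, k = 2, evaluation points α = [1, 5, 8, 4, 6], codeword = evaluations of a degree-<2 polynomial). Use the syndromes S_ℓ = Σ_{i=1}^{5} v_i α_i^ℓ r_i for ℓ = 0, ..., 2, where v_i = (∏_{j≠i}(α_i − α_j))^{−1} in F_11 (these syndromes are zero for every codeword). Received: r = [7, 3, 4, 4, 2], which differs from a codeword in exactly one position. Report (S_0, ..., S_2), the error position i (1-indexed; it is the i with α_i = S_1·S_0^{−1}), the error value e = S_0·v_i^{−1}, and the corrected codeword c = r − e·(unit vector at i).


S = (5, 7, 1), error at position 3, error magnitude e = 4, c = [7, 3, 0, 4, 2].

Step 1: column multipliers v_i = (∏_{j≠i}(α_i − α_j))^{−1} mod 11.
  i = 1 (α = 1): (1−5)(1−8)(1−4)(1−6) = (−4)·(−7)·(−3)·(−5) = 420 ≡ 2, so v_1 = 2^{−1} = 6 (mod 11).
  i = 2 (α = 5): (5−1)(5−8)(5−4)(5−6) = 4·(−3)·1·(−1) = 12 ≡ 1, so v_2 = 1^{−1} = 1 (mod 11).
  i = 3 (α = 8): (8−1)(8−5)(8−4)(8−6) = 7·3·4·2 = 168 ≡ 3, so v_3 = 3^{−1} = 4 (mod 11).
  i = 4 (α = 4): (4−1)(4−5)(4−8)(4−6) = 3·(−1)·(−4)·(−2) = −24 ≡ 9, so v_4 = 9^{−1} = 5 (mod 11).
  i = 5 (α = 6): (6−1)(6−5)(6−8)(6−4) = 5·1·(−2)·2 = −20 ≡ 2, so v_5 = 2^{−1} = 6 (mod 11).
  v = [6, 1, 4, 5, 6].
Step 2: syndromes of r = [7, 3, 4, 4, 2] (all sums mod 11).
  S_0 = Σ v_i r_i = 6·7 + 1·3 + 4·4 + 5·4 + 6·2 = 93 ≡ 5.
  S_1 = Σ v_i α_i r_i = 6·1·7 + 1·5·3 + 4·8·4 + 5·4·4 + 6·6·2 = 337 ≡ 7.
  α_i^2 mod 11 = [1, 3, 9, 5, 3].
  S_2 = Σ v_i α_i^2 r_i = 6·1·7 + 1·3·3 + 4·9·4 + 5·5·4 + 6·3·2 = 331 ≡ 1.
  S = (5, 7, 1) ≠ 0, so r is not a codeword (an error is present).
Step 3: locate the error. For a single error e at position i, S_ℓ = v_i·e·α_i^ℓ, so α_err = S_1/S_0.
  S_0^{−1} = 5^{−1} = 9 (mod 11), so α_err = 7·9 = 63 ≡ 8 = α_3. Error position i = 3.
  Consistency check: S_2/S_1 = 1·8 = 8 ≡ 8 = α_err ✓ (single-error assumption holds).
Step 4: error magnitude e = S_0/v_3 = S_0·∏_{j≠3}(α_3 − α_j) = 5·3 = 15 ≡ 4 (mod 11).
Step 5: correct position 3: c_3 = r_3 − e = 4 − 4 ≡ 0 (mod 11). Hence c = [7, 3, 0, 4, 2].
  Check: interpolating c through the α_i gives m(x) = 8 + 10·x (degree < 2) with m(α_i) = c_i for every i, so c is indeed a codeword.


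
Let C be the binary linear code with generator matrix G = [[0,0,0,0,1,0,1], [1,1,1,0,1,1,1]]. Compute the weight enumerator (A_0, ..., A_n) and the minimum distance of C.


Weight distribution: A_0 = 1, A_2 = 1, A_4 = 1, A_6 = 1. Minimum distance d = 2.

Enumerate all 2^2 = 4 messages m ∈ F_2^2.
For each, compute codeword c = mG in F_2^7, then tally its weight.
  m = 00 → c = 0000000, weight = 0.
  m = 10 → c = 0000101, weight = 2.
  m = 01 → c = 1110111, weight = 6.
  m = 11 → c = 1110010, weight = 4.
Tally weights:
  weight 0: 1 codewords.
  weight 2: 1 codewords.
  weight 4: 1 codewords.
  weight 6: 1 codewords.
Minimum distance d = smallest w > 0 with A_w > 0 = 2.
Sanity: Σ A_w = 4 = 2^2 = 4 ✓.


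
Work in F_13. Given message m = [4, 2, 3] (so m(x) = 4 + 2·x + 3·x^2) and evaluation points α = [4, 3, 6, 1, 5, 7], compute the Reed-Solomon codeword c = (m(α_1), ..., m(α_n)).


c = [8, 11, 7, 9, 11, 9]

Message polynomial: m(x) = 4 + 2·x + 3·x^2 (mod 13).
For each evaluation point α_i, compute m(α_i) mod 13:
  α_1 = 4: Horner steps 3 → 1 → 8, so m(4) = 8.
  α_2 = 3: Horner steps 3 → 11 → 11, so m(3) = 11.
  α_3 = 6: Horner steps 3 → 7 → 7, so m(6) = 7.
  α_4 = 1: Horner steps 3 → 5 → 9, so m(1) = 9.
  α_5 = 5: Horner steps 3 → 4 → 11, so m(5) = 11.
  α_6 = 7: Horner steps 3 → 10 → 9, so m(7) = 9.
Codeword c = [8, 11, 7, 9, 11, 9] ∈ F_13^6.


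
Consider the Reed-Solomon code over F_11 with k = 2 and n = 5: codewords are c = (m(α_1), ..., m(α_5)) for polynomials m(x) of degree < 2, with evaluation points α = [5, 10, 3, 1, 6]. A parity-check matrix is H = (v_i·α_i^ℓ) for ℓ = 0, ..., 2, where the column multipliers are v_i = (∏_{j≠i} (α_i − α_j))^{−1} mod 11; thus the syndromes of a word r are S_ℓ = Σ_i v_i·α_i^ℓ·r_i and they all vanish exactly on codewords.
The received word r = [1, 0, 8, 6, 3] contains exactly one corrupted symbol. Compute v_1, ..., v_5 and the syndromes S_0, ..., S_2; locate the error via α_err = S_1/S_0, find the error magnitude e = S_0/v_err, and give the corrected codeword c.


S = (3, 3, 3), error at position 4, error magnitude e = 2, c = [1, 0, 8, 4, 3].

Step 1: column multipliers v_i = (∏_{j≠i}(α_i − α_j))^{−1} mod 11.
  i = 1 (α = 5): (5−10)(5−3)(5−1)(5−6) = (−5)·2·4·(−1) = 40 ≡ 7, so v_1 = 7^{−1} = 8 (mod 11).
  i = 2 (α = 10): (10−5)(10−3)(10−1)(10−6) = 5·7·9·4 = 1260 ≡ 6, so v_2 = 6^{−1} = 2 (mod 11).
  i = 3 (α = 3): (3−5)(3−10)(3−1)(3−6) = (−2)·(−7)·2·(−3) = −84 ≡ 4, so v_3 = 4^{−1} = 3 (mod 11).
  i = 4 (α = 1): (1−5)(1−10)(1−3)(1−6) = (−4)·(−9)·(−2)·(−5) = 360 ≡ 8, so v_4 = 8^{−1} = 7 (mod 11).
  i = 5 (α = 6): (6−5)(6−10)(6−3)(6−1) = 1·(−4)·3·5 = −60 ≡ 6, so v_5 = 6^{−1} = 2 (mod 11).
  v = [8, 2, 3, 7, 2].
Step 2: syndromes of r = [1, 0, 8, 6, 3] (all sums mod 11).
  S_0 = Σ v_i r_i = 8·1 + 2·0 + 3·8 + 7·6 + 2·3 = 80 ≡ 3.
  S_1 = Σ v_i α_i r_i = 8·5·1 + 2·10·0 + 3·3·8 + 7·1·6 + 2·6·3 = 190 ≡ 3.
  α_i^2 mod 11 = [3, 1, 9, 1, 3].
  S_2 = Σ v_i α_i^2 r_i = 8·3·1 + 2·1·0 + 3·9·8 + 7·1·6 + 2·3·3 = 300 ≡ 3.
  S = (3, 3, 3) ≠ 0, so r is not a codeword (an error is present).
Step 3: locate the error. For a single error e at position i, S_ℓ = v_i·e·α_i^ℓ, so α_err = S_1/S_0.
  S_0^{−1} = 3^{−1} = 4 (mod 11), so α_err = 3·4 = 12 ≡ 1 = α_4. Error position i = 4.
  Consistency check: S_2/S_1 = 3·4 = 12 ≡ 1 = α_err ✓ (single-error assumption holds).
Step 4: error magnitude e = S_0/v_4 = S_0·∏_{j≠4}(α_4 − α_j) = 3·8 = 24 ≡ 2 (mod 11).
Step 5: correct position 4: c_4 = r_4 − e = 6 − 2 ≡ 4 (mod 11). Hence c = [1, 0, 8, 4, 3].
  Check: interpolating c through the α_i gives m(x) = 2 + 2·x (degree < 2) with m(α_i) = c_i for every i, so c is indeed a codeword.


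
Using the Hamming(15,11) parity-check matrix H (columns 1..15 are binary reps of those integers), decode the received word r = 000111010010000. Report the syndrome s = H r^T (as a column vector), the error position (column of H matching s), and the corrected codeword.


s = (0, 1, 0, 0)^T, error position = 4, corrected codeword c = 000011010010000

Compute s = H r^T mod 2 one row at a time:
  s_1 = 1 + 0 + 0 + 1 + 0 + 0 + 0 + 0 = 2 ≡ 0 (mod 2).
  s_2 = 1 + 1 + 1 + 0 + 0 + 0 + 0 + 0 = 3 ≡ 1 (mod 2).
  s_3 = 0 + 0 + 1 + 0 + 0 + 1 + 0 + 0 = 2 ≡ 0 (mod 2).
  s_4 = 0 + 0 + 1 + 0 + 0 + 1 + 0 + 0 = 2 ≡ 0 (mod 2).
s = (0, 1, 0, 0)^T — this equals column 4 of H (binary 0100), so error is at position 4.
Correct: flip bit 4 of r = 000111010010000 to get c = 000011010010000.


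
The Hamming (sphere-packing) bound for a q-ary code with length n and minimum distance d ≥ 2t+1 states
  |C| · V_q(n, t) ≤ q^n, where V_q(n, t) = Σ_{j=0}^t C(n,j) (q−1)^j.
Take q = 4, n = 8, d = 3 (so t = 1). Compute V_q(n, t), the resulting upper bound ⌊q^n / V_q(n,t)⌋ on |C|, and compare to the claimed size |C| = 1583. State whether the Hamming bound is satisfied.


V_q(n, t) = 25, q^n = 65536, Hamming bound = 2621, |C| = 1583 ≤ bound (satisfied).

Step 1: Compute V_q(n, t) = Σ_{j=0}^1 C(n, j) (q−1)^j.
  j = 0: C(8,0)·(3)^0 = 1·1 = 1.
  j = 1: C(8,1)·(3)^1 = 8·3 = 24.
  V_q(n, t) = 1 + 24 = 25.
Step 2: q^n = 4^8 = 65536.
Step 3: Hamming bound ⌊q^n / V_q(n,t)⌋ = ⌊65536/25⌋ = 2621.
Step 4: Compare |C| = 1583 to 2621: satisfied.
The claimed |C| lies below the Hamming bound.


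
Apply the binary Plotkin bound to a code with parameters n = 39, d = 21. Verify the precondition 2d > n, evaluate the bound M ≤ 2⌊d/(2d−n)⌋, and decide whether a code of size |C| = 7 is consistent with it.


Plotkin bound M ≤ 14; given |C| = 7 ≤ bound (satisfied).

Check applicability: 2d = 42, n = 39.
2d − n = 3 > 0, so Plotkin applies.
Compute d/(2d−n) = 21/3 ≈ 7.0000.
⌊d/(2d−n)⌋ = 7.
Plotkin bound: M ≤ 2·7 = 14.
Given |C| = 7, check: satisfied.
This |C| is below the Plotkin bound.


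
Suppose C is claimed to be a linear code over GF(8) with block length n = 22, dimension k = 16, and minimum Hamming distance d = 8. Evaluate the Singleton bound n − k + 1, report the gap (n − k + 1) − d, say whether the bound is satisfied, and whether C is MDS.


Singleton RHS = n − k + 1 = 7, slack = -1, bound violated (no such code; not MDS).

Singleton bound: d ≤ n − k + 1.
Here n = 22, k = 16, so n − k + 1 = 7.
Given d = 8, check d ≤ 7: NO.
Slack = (n − k + 1) − d = -1.
The slack is negative: d = 8 exceeds n − k + 1 = 7 by 1, so the Singleton bound is violated and no linear [22, 16, 8]_8 code can exist. In particular it is not MDS (MDS requires d = n − k + 1 exactly).
Description: the claimed parameters are [22, 16, 8]_8; such a code would be impossible (violates the Singleton bound).


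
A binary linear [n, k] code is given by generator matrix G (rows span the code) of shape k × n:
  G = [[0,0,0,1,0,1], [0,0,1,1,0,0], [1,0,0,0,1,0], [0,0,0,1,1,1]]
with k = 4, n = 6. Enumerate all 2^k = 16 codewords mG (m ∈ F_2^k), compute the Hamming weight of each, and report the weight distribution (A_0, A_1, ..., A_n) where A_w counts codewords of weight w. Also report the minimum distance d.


Weight distribution: A_0 = 1, A_1 = 2, A_2 = 4, A_3 = 6, A_4 = 3. Minimum distance d = 1.

Enumerate all 2^4 = 16 messages m ∈ F_2^4.
For each, compute codeword c = mG in F_2^6, then tally its weight.
  m = 0000 → c = 000000, weight = 0.
  m = 1000 → c = 000101, weight = 2.
  m = 0100 → c = 001100, weight = 2.
  m = 1100 → c = 001001, weight = 2.
  m = 0010 → c = 100010, weight = 2.
  m = 1010 → c = 100111, weight = 4.
  m = 0110 → c = 101110, weight = 4.
  m = 1110 → c = 101011, weight = 4.
  m = 0001 → c = 000111, weight = 3.
  m = 1001 → c = 000010, weight = 1.
  m = 0101 → c = 001011, weight = 3.
  m = 1101 → c = 001110, weight = 3.
  m = 0011 → c = 100101, weight = 3.
  m = 1011 → c = 100000, weight = 1.
  m = 0111 → c = 101001, weight = 3.
  m = 1111 → c = 101100, weight = 3.
Tally weights:
  weight 0: 1 codewords.
  weight 1: 2 codewords.
  weight 2: 4 codewords.
  weight 3: 6 codewords.
  weight 4: 3 codewords.
Minimum distance d = smallest w > 0 with A_w > 0 = 1.
Sanity: Σ A_w = 16 = 2^4 = 16 ✓.


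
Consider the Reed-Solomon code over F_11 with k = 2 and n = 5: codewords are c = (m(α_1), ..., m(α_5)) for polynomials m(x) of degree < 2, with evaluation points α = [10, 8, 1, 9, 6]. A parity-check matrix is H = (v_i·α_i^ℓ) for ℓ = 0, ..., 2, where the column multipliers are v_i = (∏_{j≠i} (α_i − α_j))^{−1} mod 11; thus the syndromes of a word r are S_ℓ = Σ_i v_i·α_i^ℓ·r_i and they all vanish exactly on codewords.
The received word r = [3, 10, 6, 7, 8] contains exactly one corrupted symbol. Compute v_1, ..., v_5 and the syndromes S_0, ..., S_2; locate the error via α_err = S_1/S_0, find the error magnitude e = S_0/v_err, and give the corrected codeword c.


S = (9, 6, 4), error at position 2, error magnitude e = 10, c = [3, 0, 6, 7, 8].

Step 1: column multipliers v_i = (∏_{j≠i}(α_i − α_j))^{−1} mod 11.
  i = 1 (α = 10): (10−8)(10−1)(10−9)(10−6) = 2·9·1·4 = 72 ≡ 6, so v_1 = 6^{−1} = 2 (mod 11).
  i = 2 (α = 8): (8−10)(8−1)(8−9)(8−6) = (−2)·7·(−1)·2 = 28 ≡ 6, so v_2 = 6^{−1} = 2 (mod 11).
  i = 3 (α = 1): (1−10)(1−8)(1−9)(1−6) = (−9)·(−7)·(−8)·(−5) = 2520 ≡ 1, so v_3 = 1^{−1} = 1 (mod 11).
  i = 4 (α = 9): (9−10)(9−8)(9−1)(9−6) = (−1)·1·8·3 = −24 ≡ 9, so v_4 = 9^{−1} = 5 (mod 11).
  i = 5 (α = 6): (6−10)(6−8)(6−1)(6−9) = (−4)·(−2)·5·(−3) = −120 ≡ 1, so v_5 = 1^{−1} = 1 (mod 11).
  v = [2, 2, 1, 5, 1].
Step 2: syndromes of r = [3, 10, 6, 7, 8] (all sums mod 11).
  S_0 = Σ v_i r_i = 2·3 + 2·10 + 1·6 + 5·7 + 1·8 = 75 ≡ 9.
  S_1 = Σ v_i α_i r_i = 2·10·3 + 2·8·10 + 1·1·6 + 5·9·7 + 1·6·8 = 589 ≡ 6.
  α_i^2 mod 11 = [1, 9, 1, 4, 3].
  S_2 = Σ v_i α_i^2 r_i = 2·1·3 + 2·9·10 + 1·1·6 + 5·4·7 + 1·3·8 = 356 ≡ 4.
  S = (9, 6, 4) ≠ 0, so r is not a codeword (an error is present).
Step 3: locate the error. For a single error e at position i, S_ℓ = v_i·e·α_i^ℓ, so α_err = S_1/S_0.
  S_0^{−1} = 9^{−1} = 5 (mod 11), so α_err = 6·5 = 30 ≡ 8 = α_2. Error position i = 2.
  Consistency check: S_2/S_1 = 4·2 = 8 ≡ 8 = α_err ✓ (single-error assumption holds).
Step 4: error magnitude e = S_0/v_2 = S_0·∏_{j≠2}(α_2 − α_j) = 9·6 = 54 ≡ 10 (mod 11).
Step 5: correct position 2: c_2 = r_2 − e = 10 − 10 ≡ 0 (mod 11). Hence c = [3, 0, 6, 7, 8].
  Check: interpolating c through the α_i gives m(x) = 10 + 7·x (degree < 2) with m(α_i) = c_i for every i, so c is indeed a codeword.


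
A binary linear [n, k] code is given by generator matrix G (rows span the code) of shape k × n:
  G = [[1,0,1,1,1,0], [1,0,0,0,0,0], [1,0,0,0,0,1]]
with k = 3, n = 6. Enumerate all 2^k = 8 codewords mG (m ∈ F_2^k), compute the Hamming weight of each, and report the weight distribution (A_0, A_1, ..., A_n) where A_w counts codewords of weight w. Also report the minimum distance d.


Weight distribution: A_0 = 1, A_1 = 2, A_2 = 1, A_3 = 1, A_4 = 2, A_5 = 1. Minimum distance d = 1.

Enumerate all 2^3 = 8 messages m ∈ F_2^3.
For each, compute codeword c = mG in F_2^6, then tally its weight.
  m = 000 → c = 000000, weight = 0.
  m = 100 → c = 101110, weight = 4.
  m = 010 → c = 100000, weight = 1.
  m = 110 → c = 001110, weight = 3.
  m = 001 → c = 100001, weight = 2.
  m = 101 → c = 001111, weight = 4.
  m = 011 → c = 000001, weight = 1.
  m = 111 → c = 101111, weight = 5.
Tally weights:
  weight 0: 1 codewords.
  weight 1: 2 codewords.
  weight 2: 1 codewords.
  weight 3: 1 codewords.
  weight 4: 2 codewords.
  weight 5: 1 codewords.
Minimum distance d = smallest w > 0 with A_w > 0 = 1.
Sanity: Σ A_w = 8 = 2^3 = 8 ✓.


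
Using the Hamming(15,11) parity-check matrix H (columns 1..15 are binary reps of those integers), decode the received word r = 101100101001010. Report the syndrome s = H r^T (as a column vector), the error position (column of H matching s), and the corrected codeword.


s = (1, 0, 1, 0)^T, error position = 10, corrected codeword c = 101100101101010

Compute s = H r^T mod 2 one row at a time:
  s_1 = 0 + 1 + 0 + 0 + 1 + 0 + 1 + 0 = 3 ≡ 1 (mod 2).
  s_2 = 1 + 0 + 0 + 1 + 1 + 0 + 1 + 0 = 4 ≡ 0 (mod 2).
  s_3 = 0 + 1 + 0 + 1 + 0 + 0 + 1 + 0 = 3 ≡ 1 (mod 2).
  s_4 = 1 + 1 + 0 + 1 + 1 + 0 + 0 + 0 = 4 ≡ 0 (mod 2).
s = (1, 0, 1, 0)^T — this equals column 10 of H (binary 1010), so error is at position 10.
Correct: flip bit 10 of r = 101100101001010 to get c = 101100101101010.


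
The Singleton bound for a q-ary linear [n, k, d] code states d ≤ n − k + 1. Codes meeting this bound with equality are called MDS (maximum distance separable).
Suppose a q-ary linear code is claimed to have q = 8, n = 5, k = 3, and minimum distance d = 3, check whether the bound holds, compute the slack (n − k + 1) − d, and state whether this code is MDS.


Singleton RHS = n − k + 1 = 3, slack = 0, bound satisfied, MDS.

Singleton bound: d ≤ n − k + 1.
Here n = 5, k = 3, so n − k + 1 = 3.
Given d = 3, check d ≤ 3: YES.
Slack = (n − k + 1) − d = 0.
The code is MDS (slack = 0).
Description: the claimed parameters are [5, 3, 3]_8; such a code would be MDS (meets Singleton bound).


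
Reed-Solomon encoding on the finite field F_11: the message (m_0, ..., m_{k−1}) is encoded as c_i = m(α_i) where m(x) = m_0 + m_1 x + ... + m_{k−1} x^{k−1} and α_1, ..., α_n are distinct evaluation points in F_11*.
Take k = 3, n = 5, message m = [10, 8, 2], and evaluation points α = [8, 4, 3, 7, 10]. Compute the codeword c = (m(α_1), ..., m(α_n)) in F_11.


c = [4, 8, 8, 10, 4]

Message polynomial: m(x) = 10 + 8·x + 2·x^2 (mod 11).
For each evaluation point α_i, compute m(α_i) mod 11:
  α_1 = 8: Horner steps 2 → 2 → 4, so m(8) = 4.
  α_2 = 4: Horner steps 2 → 5 → 8, so m(4) = 8.
  α_3 = 3: Horner steps 2 → 3 → 8, so m(3) = 8.
  α_4 = 7: Horner steps 2 → 0 → 10, so m(7) = 10.
  α_5 = 10: Horner steps 2 → 6 → 4, so m(10) = 4.
Codeword c = [4, 8, 8, 10, 4] ∈ F_11^5.


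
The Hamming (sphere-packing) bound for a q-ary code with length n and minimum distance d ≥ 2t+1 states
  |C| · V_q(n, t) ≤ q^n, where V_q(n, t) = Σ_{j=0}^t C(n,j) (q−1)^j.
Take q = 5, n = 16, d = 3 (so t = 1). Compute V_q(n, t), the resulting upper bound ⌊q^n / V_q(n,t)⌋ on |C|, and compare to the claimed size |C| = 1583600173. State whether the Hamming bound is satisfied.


V_q(n, t) = 65, q^n = 152587890625, Hamming bound = 2347506009, |C| = 1583600173 ≤ bound (satisfied).

Step 1: Compute V_q(n, t) = Σ_{j=0}^1 C(n, j) (q−1)^j.
  j = 0: C(16,0)·(4)^0 = 1·1 = 1.
  j = 1: C(16,1)·(4)^1 = 16·4 = 64.
  V_q(n, t) = 1 + 64 = 65.
Step 2: q^n = 5^16 = 152587890625.
Step 3: Hamming bound ⌊q^n / V_q(n,t)⌋ = ⌊152587890625/65⌋ = 2347506009.
Step 4: Compare |C| = 1583600173 to 2347506009: satisfied.
The claimed |C| lies below the Hamming bound.


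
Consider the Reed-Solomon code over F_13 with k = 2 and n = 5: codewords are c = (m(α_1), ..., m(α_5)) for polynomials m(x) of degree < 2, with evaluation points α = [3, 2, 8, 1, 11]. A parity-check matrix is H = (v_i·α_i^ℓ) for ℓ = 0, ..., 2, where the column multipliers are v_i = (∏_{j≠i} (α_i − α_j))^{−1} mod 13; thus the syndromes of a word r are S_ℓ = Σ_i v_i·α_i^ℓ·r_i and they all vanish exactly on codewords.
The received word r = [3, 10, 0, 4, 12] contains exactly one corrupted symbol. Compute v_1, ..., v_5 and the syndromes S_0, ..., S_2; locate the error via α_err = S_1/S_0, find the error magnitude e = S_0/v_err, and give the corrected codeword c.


S = (12, 5, 1), error at position 3, error magnitude e = 6, c = [3, 10, 7, 4, 12].

Step 1: column multipliers v_i = (∏_{j≠i}(α_i − α_j))^{−1} mod 13.
  i = 1 (α = 3): (3−2)(3−8)(3−1)(3−11) = 1·(−5)·2·(−8) = 80 ≡ 2, so v_1 = 2^{−1} = 7 (mod 13).
  i = 2 (α = 2): (2−3)(2−8)(2−1)(2−11) = (−1)·(−6)·1·(−9) = −54 ≡ 11, so v_2 = 11^{−1} = 6 (mod 13).
  i = 3 (α = 8): (8−3)(8−2)(8−1)(8−11) = 5·6·7·(−3) = −630 ≡ 7, so v_3 = 7^{−1} = 2 (mod 13).
  i = 4 (α = 1): (1−3)(1−2)(1−8)(1−11) = (−2)·(−1)·(−7)·(−10) = 140 ≡ 10, so v_4 = 10^{−1} = 4 (mod 13).
  i = 5 (α = 11): (11−3)(11−2)(11−8)(11−1) = 8·9·3·10 = 2160 ≡ 2, so v_5 = 2^{−1} = 7 (mod 13).
  v = [7, 6, 2, 4, 7].
Step 2: syndromes of r = [3, 10, 0, 4, 12] (all sums mod 13).
  S_0 = Σ v_i r_i = 7·3 + 6·10 + 2·0 + 4·4 + 7·12 = 181 ≡ 12.
  S_1 = Σ v_i α_i r_i = 7·3·3 + 6·2·10 + 2·8·0 + 4·1·4 + 7·11·12 = 1123 ≡ 5.
  α_i^2 mod 13 = [9, 4, 12, 1, 4].
  S_2 = Σ v_i α_i^2 r_i = 7·9·3 + 6·4·10 + 2·12·0 + 4·1·4 + 7·4·12 = 781 ≡ 1.
  S = (12, 5, 1) ≠ 0, so r is not a codeword (an error is present).
Step 3: locate the error. For a single error e at position i, S_ℓ = v_i·e·α_i^ℓ, so α_err = S_1/S_0.
  S_0^{−1} = 12^{−1} = 12 (mod 13), so α_err = 5·12 = 60 ≡ 8 = α_3. Error position i = 3.
  Consistency check: S_2/S_1 = 1·8 = 8 ≡ 8 = α_err ✓ (single-error assumption holds).
Step 4: error magnitude e = S_0/v_3 = S_0·∏_{j≠3}(α_3 − α_j) = 12·7 = 84 ≡ 6 (mod 13).
Step 5: correct position 3: c_3 = r_3 − e = 0 − 6 ≡ 7 (mod 13). Hence c = [3, 10, 7, 4, 12].
  Check: interpolating c through the α_i gives m(x) = 11 + 6·x (degree < 2) with m(α_i) = c_i for every i, so c is indeed a codeword.


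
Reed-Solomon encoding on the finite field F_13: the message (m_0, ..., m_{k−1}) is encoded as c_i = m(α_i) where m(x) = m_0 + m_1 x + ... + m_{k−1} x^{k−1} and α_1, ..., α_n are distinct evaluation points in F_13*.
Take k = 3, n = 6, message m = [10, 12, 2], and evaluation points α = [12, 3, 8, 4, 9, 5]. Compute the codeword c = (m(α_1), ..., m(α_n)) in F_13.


c = [0, 12, 0, 12, 7, 3]

Message polynomial: m(x) = 10 + 12·x + 2·x^2 (mod 13).
For each evaluation point α_i, compute m(α_i) mod 13:
  α_1 = 12: Horner steps 2 → 10 → 0, so m(12) = 0.
  α_2 = 3: Horner steps 2 → 5 → 12, so m(3) = 12.
  α_3 = 8: Horner steps 2 → 2 → 0, so m(8) = 0.
  α_4 = 4: Horner steps 2 → 7 → 12, so m(4) = 12.
  α_5 = 9: Horner steps 2 → 4 → 7, so m(9) = 7.
  α_6 = 5: Horner steps 2 → 9 → 3, so m(5) = 3.
Codeword c = [0, 12, 0, 12, 7, 3] ∈ F_13^6.


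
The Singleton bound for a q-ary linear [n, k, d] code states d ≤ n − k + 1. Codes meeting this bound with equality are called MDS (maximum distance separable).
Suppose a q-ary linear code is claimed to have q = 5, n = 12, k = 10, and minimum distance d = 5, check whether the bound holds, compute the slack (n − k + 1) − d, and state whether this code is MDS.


Singleton RHS = n − k + 1 = 3, slack = -2, bound violated (no such code; not MDS).

Singleton bound: d ≤ n − k + 1.
Here n = 12, k = 10, so n − k + 1 = 3.
Given d = 5, check d ≤ 3: NO.
Slack = (n − k + 1) − d = -2.
The slack is negative: d = 5 exceeds n − k + 1 = 3 by 2, so the Singleton bound is violated and no linear [12, 10, 5]_5 code can exist. In particular it is not MDS (MDS requires d = n − k + 1 exactly).
Description: the claimed parameters are [12, 10, 5]_5; such a code would be impossible (violates the Singleton bound).


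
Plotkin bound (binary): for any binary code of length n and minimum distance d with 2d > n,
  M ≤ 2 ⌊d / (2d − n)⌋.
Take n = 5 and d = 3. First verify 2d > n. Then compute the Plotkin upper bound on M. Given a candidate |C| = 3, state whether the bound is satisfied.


Plotkin bound M ≤ 6; given |C| = 3 ≤ bound (satisfied).

Check applicability: 2d = 6, n = 5.
2d − n = 1 > 0, so Plotkin applies.
Compute d/(2d−n) = 3/1 ≈ 3.0000.
⌊d/(2d−n)⌋ = 3.
Plotkin bound: M ≤ 2·3 = 6.
Given |C| = 3, check: satisfied.
This |C| is below the Plotkin bound.


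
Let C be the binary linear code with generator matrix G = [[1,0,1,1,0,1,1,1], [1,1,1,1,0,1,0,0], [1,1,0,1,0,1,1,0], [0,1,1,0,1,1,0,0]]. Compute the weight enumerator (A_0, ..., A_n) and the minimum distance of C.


Weight distribution: A_0 = 1, A_2 = 1, A_3 = 4, A_4 = 3, A_5 = 4, A_6 = 3. Minimum distance d = 2.

Enumerate all 2^4 = 16 messages m ∈ F_2^4.
For each, compute codeword c = mG in F_2^8, then tally its weight.
  m = 0000 → c = 00000000, weight = 0.
  m = 1000 → c = 10110111, weight = 6.
  m = 0100 → c = 11110100, weight = 5.
  m = 1100 → c = 01000011, weight = 3.
  m = 0010 → c = 11010110, weight = 5.
  m = 1010 → c = 01100001, weight = 3.
  m = 0110 → c = 00100010, weight = 2.
  m = 1110 → c = 10010101, weight = 4.
  m = 0001 → c = 01101100, weight = 4.
  m = 1001 → c = 11011011, weight = 6.
  m = 0101 → c = 10011000, weight = 3.
  m = 1101 → c = 00101111, weight = 5.
  m = 0011 → c = 10111010, weight = 5.
  m = 1011 → c = 00001101, weight = 3.
  m = 0111 → c = 01001110, weight = 4.
  m = 1111 → c = 11111001, weight = 6.
Tally weights:
  weight 0: 1 codewords.
  weight 2: 1 codewords.
  weight 3: 4 codewords.
  weight 4: 3 codewords.
  weight 5: 4 codewords.
  weight 6: 3 codewords.
Minimum distance d = smallest w > 0 with A_w > 0 = 2.
Sanity: Σ A_w = 16 = 2^4 = 16 ✓.
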